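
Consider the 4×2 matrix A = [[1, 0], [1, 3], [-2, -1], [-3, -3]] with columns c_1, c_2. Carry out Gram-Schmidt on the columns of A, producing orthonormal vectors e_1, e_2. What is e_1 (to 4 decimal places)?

e_1 = (0.2582, 0.2582, -0.5164, -0.7746)

c_1 = (1, 1, -2, -3); ‖c_1‖ = 3.8730, so e_1 = (0.2582, 0.2582, -0.5164, -0.7746).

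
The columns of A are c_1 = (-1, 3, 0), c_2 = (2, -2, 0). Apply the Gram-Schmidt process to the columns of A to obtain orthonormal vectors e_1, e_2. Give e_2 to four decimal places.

e_2 = (0.9487, 0.3162, 0.0000)

c_1 = (-1, 3, 0); ‖c_1‖ = 3.1623, so e_1 = (-0.3162, 0.9487, 0.0000).
e_1·c_2 = (-0.3162)·2 + 0.9487·(-2) + 0.0000·0 = -2.5298.
u_2 = c_2 + 2.5298·e_1 = (1.2000, 0.4000, 0.0000).
‖u_2‖ = 1.2649, so e_2 = (0.9487, 0.3162, 0.0000).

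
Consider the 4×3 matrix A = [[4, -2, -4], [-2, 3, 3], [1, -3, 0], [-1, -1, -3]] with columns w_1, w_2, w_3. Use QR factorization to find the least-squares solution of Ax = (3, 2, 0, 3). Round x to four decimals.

x = (-0.0947, 0.4776, -0.7751)

q_1 = w_1/‖w_1‖ = (4, -2, 1, -1)/4.6904 = (0.8528, -0.4264, 0.2132, -0.2132).
r_{12} = q_1·w_2 = -3.4112.
u_2 = w_2 + 3.4112·q_1 = (0.9091, 1.5455, -2.2727, -1.7273).
‖u_2‖ = 3.3710, so q_2 = (0.2697, 0.4585, -0.6742, -0.5124).
r_{13} = q_1·w_3 = -4.0508; r_{23} = q_2·w_3 = 1.8338.
u_3 = w_3 + 4.0508·q_1 − 1.8338·q_2 = (-1.0400, 0.4320, 2.1000, -2.9240).
‖u_3‖ = 3.7720, so q_3 = (-0.2757, 0.1145, 0.5567, -0.7752).
Qᵀb = (1.0660, 0.1888, -2.9236).
Back-substitute: x_3 = -2.9236/3.7720 = -0.7751.
x_2 = (0.1888 − 1.8338·(-0.7751))/3.3710 = 0.4776.
x_1 = (1.0660 + 3.4112·0.4776 + 4.0508·(-0.7751))/4.6904 = -0.0947.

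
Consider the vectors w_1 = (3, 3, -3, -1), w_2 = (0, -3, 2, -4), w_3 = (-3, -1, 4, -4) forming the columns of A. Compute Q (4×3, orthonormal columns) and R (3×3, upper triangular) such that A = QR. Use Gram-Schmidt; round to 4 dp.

Q = [[0.5669, 0.2372, -0.4938], [0.5669, -0.3667, 0.7125], [-0.5669, 0.1654, 0.3401], [-0.1890, -0.8843, -0.3643]], R = [[5.2915, -2.0788, -3.7796], [0.0000, 4.9678, 3.8534], [0.0000, 0.0000, 3.5868]]

w_1 = (3, 3, -3, -1); ‖w_1‖ = 5.2915, so q_1 = (0.5669, 0.5669, -0.5669, -0.1890).
q_1·w_2 = 0.5669·0 + 0.5669·(-3) + (-0.5669)·2 + (-0.1890)·(-4) = -2.0788.
u_2 = w_2 + 2.0788·q_1 = (1.1786, -1.8214, 0.8214, -4.3929).
‖u_2‖ = 4.9678, so q_2 = (0.2372, -0.3667, 0.1654, -0.8843).
q_1·w_3 = 0.5669·(-3) + 0.5669·(-1) + (-0.5669)·4 + (-0.1890)·(-4) = -3.7796; q_2·w_3 = 0.2372·(-3) + (-0.3667)·(-1) + 0.1654·4 + (-0.8843)·(-4) = 3.8534.
u_3 = w_3 + 3.7796·q_1 − 3.8534·q_2 = (-1.7713, 2.5557, 1.2200, -1.3068).
‖u_3‖ = 3.5868, so q_3 = (-0.4938, 0.7125, 0.3401, -0.3643).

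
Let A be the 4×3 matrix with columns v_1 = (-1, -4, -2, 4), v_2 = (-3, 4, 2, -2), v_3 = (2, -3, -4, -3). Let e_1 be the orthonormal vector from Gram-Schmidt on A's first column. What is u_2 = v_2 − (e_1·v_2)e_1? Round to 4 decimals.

e_1 = v_1/‖v_1‖ = (-1, -4, -2, 4)/6.0828 = (-0.1644, -0.6576, -0.3288, 0.6576).
r_{12} = e_1·v_2 = -4.1100.
u_2 = v_2 + 4.1100·e_1 = (-3.6757, 1.2973, 0.6486, 0.7027).

u_2 = (-3.6757, 1.2973, 0.6486, 0.7027)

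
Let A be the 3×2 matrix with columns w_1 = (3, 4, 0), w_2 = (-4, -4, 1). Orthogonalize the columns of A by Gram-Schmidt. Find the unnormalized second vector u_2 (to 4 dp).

w_1 = (3, 4, 0); ‖w_1‖ = 5.0000, so q_1 = (0.6000, 0.8000, 0.0000).
q_1·w_2 = 0.6000·(-4) + 0.8000·(-4) + 0.0000·1 = -5.6000.
u_2 = w_2 + 5.6000·q_1 = (-0.6400, 0.4800, 1.0000).

u_2 = (-0.6400, 0.4800, 1.0000)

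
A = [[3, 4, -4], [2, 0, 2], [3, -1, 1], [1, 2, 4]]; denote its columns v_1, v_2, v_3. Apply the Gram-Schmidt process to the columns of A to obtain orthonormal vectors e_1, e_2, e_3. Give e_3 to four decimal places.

e_1 = v_1/‖v_1‖ = (3, 2, 3, 1)/4.7958 = (0.6255, 0.4170, 0.6255, 0.2085).
r_{12} = e_1·v_2 = 2.2937.
u_2 = v_2 − 2.2937·e_1 = (2.5652, -0.9565, -2.4348, 1.5217).
‖u_2‖ = 3.9673, so e_2 = (0.6466, -0.2411, -0.6137, 0.3836).
r_{13} = e_1·v_3 = -0.2085; r_{23} = e_2·v_3 = -2.1480.
u_3 = v_3 + 0.2085·e_1 + 2.1480·e_2 = (-2.4807, 1.5691, -0.1878, 4.8674).
‖u_3‖ = 5.6871, so e_3 = (-0.4362, 0.2759, -0.0330, 0.8559).

e_3 = (-0.4362, 0.2759, -0.0330, 0.8559)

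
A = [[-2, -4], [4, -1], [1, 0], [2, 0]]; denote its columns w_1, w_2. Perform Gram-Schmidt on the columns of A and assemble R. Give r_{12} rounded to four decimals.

r_{12} = 0.8000

e_1 = w_1/‖w_1‖ = (-2, 4, 1, 2)/5.0000 = (-0.4000, 0.8000, 0.2000, 0.4000).
r_{12} = e_1·w_2 = 0.8000.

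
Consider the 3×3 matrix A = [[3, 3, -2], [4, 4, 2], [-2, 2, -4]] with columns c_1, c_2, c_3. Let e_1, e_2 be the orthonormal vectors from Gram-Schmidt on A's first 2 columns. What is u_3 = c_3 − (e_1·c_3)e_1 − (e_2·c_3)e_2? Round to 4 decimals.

c_1 = (3, 4, -2); ‖c_1‖ = 5.3852, so e_1 = (0.5571, 0.7428, -0.3714).
e_1·c_2 = 0.5571·3 + 0.7428·4 + (-0.3714)·2 = 3.8996.
u_2 = c_2 − 3.8996·e_1 = (0.8276, 1.1034, 3.4483).
‖u_2‖ = 3.7139, so e_2 = (0.2228, 0.2971, 0.9285).
e_1·c_3 = 0.5571·(-2) + 0.7428·2 + (-0.3714)·(-4) = 1.8570; e_2·c_3 = 0.2228·(-2) + 0.2971·2 + 0.9285·(-4) = -3.5654.
u_3 = c_3 − 1.8570·e_1 + 3.5654·e_2 = (-2.2400, 1.6800, 0.0000).

u_3 = (-2.2400, 1.6800, 0.0000)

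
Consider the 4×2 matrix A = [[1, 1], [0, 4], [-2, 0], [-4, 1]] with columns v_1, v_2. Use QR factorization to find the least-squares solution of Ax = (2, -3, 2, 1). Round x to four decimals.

x = (-0.3659, -0.5610)

v_1 = (1, 0, -2, -4); ‖v_1‖ = 4.5826, so q_1 = (0.2182, 0.0000, -0.4364, -0.8729).
q_1·v_2 = 0.2182·1 + 0.0000·4 + (-0.4364)·0 + (-0.8729)·1 = -0.6547.
u_2 = v_2 + 0.6547·q_1 = (1.1429, 4.0000, -0.2857, 0.4286).
‖u_2‖ = 4.1918, so q_2 = (0.2726, 0.9542, -0.0682, 0.1022).
Qᵀb = (-1.3093, -2.3515).
Back-substitute: x_2 = -2.3515/4.1918 = -0.5610.
x_1 = (-1.3093 + 0.6547·(-0.5610))/4.5826 = -0.3659.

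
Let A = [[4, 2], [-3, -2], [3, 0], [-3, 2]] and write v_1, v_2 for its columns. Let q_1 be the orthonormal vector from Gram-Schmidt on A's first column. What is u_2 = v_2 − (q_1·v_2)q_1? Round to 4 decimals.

u_2 = (1.2558, -1.4419, -0.5581, 2.5581)

v_1 = (4, -3, 3, -3); ‖v_1‖ = 6.5574, so q_1 = (0.6100, -0.4575, 0.4575, -0.4575).
q_1·v_2 = 0.6100·2 + (-0.4575)·(-2) + 0.4575·0 + (-0.4575)·2 = 1.2200.
u_2 = v_2 − 1.2200·q_1 = (1.2558, -1.4419, -0.5581, 2.5581).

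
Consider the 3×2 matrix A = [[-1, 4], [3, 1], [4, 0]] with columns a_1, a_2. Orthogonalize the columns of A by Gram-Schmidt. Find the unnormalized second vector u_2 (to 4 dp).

u_2 = (3.9615, 1.1154, 0.1538)

a_1 = (-1, 3, 4); ‖a_1‖ = 5.0990, so e_1 = (-0.1961, 0.5883, 0.7845).
e_1·a_2 = (-0.1961)·4 + 0.5883·1 + 0.7845·0 = -0.1961.
u_2 = a_2 + 0.1961·e_1 = (3.9615, 1.1154, 0.1538).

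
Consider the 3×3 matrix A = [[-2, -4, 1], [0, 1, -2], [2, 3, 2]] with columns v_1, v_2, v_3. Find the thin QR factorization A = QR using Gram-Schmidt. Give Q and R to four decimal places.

v_1 = (-2, 0, 2); ‖v_1‖ = 2.8284, so e_1 = (-0.7071, 0.0000, 0.7071).
e_1·v_2 = (-0.7071)·(-4) + 0.0000·1 + 0.7071·3 = 4.9497.
u_2 = v_2 − 4.9497·e_1 = (-0.5000, 1.0000, -0.5000).
‖u_2‖ = 1.2247, so e_2 = (-0.4082, 0.8165, -0.4082).
e_1·v_3 = (-0.7071)·1 + 0.0000·(-2) + 0.7071·2 = 0.7071; e_2·v_3 = (-0.4082)·1 + 0.8165·(-2) + (-0.4082)·2 = -2.8577.
u_3 = v_3 − 0.7071·e_1 + 2.8577·e_2 = (0.3333, 0.3333, 0.3333).
‖u_3‖ = 0.5774, so e_3 = (0.5774, 0.5774, 0.5774).

Q = [[-0.7071, -0.4082, 0.5774], [0.0000, 0.8165, 0.5774], [0.7071, -0.4082, 0.5774]], R = [[2.8284, 4.9497, 0.7071], [0.0000, 1.2247, -2.8577], [0.0000, 0.0000, 0.5774]]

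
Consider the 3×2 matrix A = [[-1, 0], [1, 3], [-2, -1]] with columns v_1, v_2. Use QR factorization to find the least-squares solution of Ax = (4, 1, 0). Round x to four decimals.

x = (-1.2857, 0.9429)

v_1 = (-1, 1, -2); ‖v_1‖ = 2.4495, so e_1 = (-0.4082, 0.4082, -0.8165).
e_1·v_2 = (-0.4082)·0 + 0.4082·3 + (-0.8165)·(-1) = 2.0412.
u_2 = v_2 − 2.0412·e_1 = (0.8333, 2.1667, 0.6667).
‖u_2‖ = 2.4152, so e_2 = (0.3450, 0.8971, 0.2760).
Qᵀb = (-1.2247, 2.2772).
Back-substitute: x_2 = 2.2772/2.4152 = 0.9429.
x_1 = (-1.2247 − 2.0412·0.9429)/2.4495 = -1.2857.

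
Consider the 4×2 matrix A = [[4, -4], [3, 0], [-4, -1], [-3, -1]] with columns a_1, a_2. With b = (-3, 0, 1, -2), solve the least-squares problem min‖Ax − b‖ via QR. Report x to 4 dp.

a_1 = (4, 3, -4, -3); ‖a_1‖ = 7.0711, so q_1 = (0.5657, 0.4243, -0.5657, -0.4243).
q_1·a_2 = 0.5657·(-4) + 0.4243·0 + (-0.5657)·(-1) + (-0.4243)·(-1) = -1.2728.
u_2 = a_2 + 1.2728·q_1 = (-3.2800, 0.5400, -1.7200, -1.5400).
‖u_2‖ = 4.0472, so q_2 = (-0.8104, 0.1334, -0.4250, -0.3805).
Qᵀb = (-1.4142, 2.7673).
Back-substitute: x_2 = 2.7673/4.0472 = 0.6838.
x_1 = (-1.4142 + 1.2728·0.6838)/7.0711 = -0.0769.

x = (-0.0769, 0.6838)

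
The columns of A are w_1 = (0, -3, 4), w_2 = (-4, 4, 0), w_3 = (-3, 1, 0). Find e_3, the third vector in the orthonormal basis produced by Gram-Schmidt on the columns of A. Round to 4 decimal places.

e_3 = (-0.6247, -0.6247, -0.4685)

w_1 = (0, -3, 4); ‖w_1‖ = 5.0000, so e_1 = (0.0000, -0.6000, 0.8000).
e_1·w_2 = 0.0000·(-4) + (-0.6000)·4 + 0.8000·0 = -2.4000.
u_2 = w_2 + 2.4000·e_1 = (-4.0000, 2.5600, 1.9200).
‖u_2‖ = 5.1225, so e_2 = (-0.7809, 0.4998, 0.3748).
e_1·w_3 = 0.0000·(-3) + (-0.6000)·1 + 0.8000·0 = -0.6000; e_2·w_3 = (-0.7809)·(-3) + 0.4998·1 + 0.3748·0 = 2.8424.
u_3 = w_3 + 0.6000·e_1 − 2.8424·e_2 = (-0.7805, -0.7805, -0.5854).
‖u_3‖ = 1.2494, so e_3 = (-0.6247, -0.6247, -0.4685).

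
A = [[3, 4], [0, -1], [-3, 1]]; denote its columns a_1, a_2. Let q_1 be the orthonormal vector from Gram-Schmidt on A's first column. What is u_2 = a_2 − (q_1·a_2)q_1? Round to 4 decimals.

u_2 = (2.5000, -1.0000, 2.5000)

q_1 = a_1/‖a_1‖ = (3, 0, -3)/4.2426 = (0.7071, 0.0000, -0.7071).
r_{12} = q_1·a_2 = 2.1213.
u_2 = a_2 − 2.1213·q_1 = (2.5000, -1.0000, 2.5000).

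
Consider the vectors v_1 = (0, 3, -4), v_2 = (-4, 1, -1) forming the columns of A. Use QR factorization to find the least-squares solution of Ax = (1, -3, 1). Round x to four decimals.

v_1 = (0, 3, -4); ‖v_1‖ = 5.0000, so e_1 = (0.0000, 0.6000, -0.8000).
e_1·v_2 = 0.0000·(-4) + 0.6000·1 + (-0.8000)·(-1) = 1.4000.
u_2 = v_2 − 1.4000·e_1 = (-4.0000, 0.1600, 0.1200).
‖u_2‖ = 4.0050, so e_2 = (-0.9988, 0.0400, 0.0300).
Qᵀb = (-2.6000, -1.0886).
Back-substitute: x_2 = -1.0886/4.0050 = -0.2718.
x_1 = (-2.6000 − 1.4000·(-0.2718))/5.0000 = -0.4439.

x = (-0.4439, -0.2718)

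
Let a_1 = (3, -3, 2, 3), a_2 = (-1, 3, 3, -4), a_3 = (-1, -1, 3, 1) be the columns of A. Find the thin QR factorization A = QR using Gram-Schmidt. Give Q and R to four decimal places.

Q = [[0.5388, 0.1497, -0.8231], [-0.5388, 0.2539, -0.2138], [0.3592, 0.8399, 0.3980], [0.5388, -0.4557, 0.3439]], R = [[5.5678, -3.2329, 1.6164], [0.0000, 4.9546, 1.6602], [0.0000, 0.0000, 2.5750]]

a_1 = (3, -3, 2, 3); ‖a_1‖ = 5.5678, so q_1 = (0.5388, -0.5388, 0.3592, 0.5388).
q_1·a_2 = 0.5388·(-1) + (-0.5388)·3 + 0.3592·3 + 0.5388·(-4) = -3.2329.
u_2 = a_2 + 3.2329·q_1 = (0.7419, 1.2581, 4.1613, -2.2581).
‖u_2‖ = 4.9546, so q_2 = (0.1497, 0.2539, 0.8399, -0.4557).
q_1·a_3 = 0.5388·(-1) + (-0.5388)·(-1) + 0.3592·3 + 0.5388·1 = 1.6164; q_2·a_3 = 0.1497·(-1) + 0.2539·(-1) + 0.8399·3 + (-0.4557)·1 = 1.6602.
u_3 = a_3 − 1.6164·q_1 − 1.6602·q_2 = (-2.1196, -0.5506, 1.0250, 0.8857).
‖u_3‖ = 2.5750, so q_3 = (-0.8231, -0.2138, 0.3980, 0.3439).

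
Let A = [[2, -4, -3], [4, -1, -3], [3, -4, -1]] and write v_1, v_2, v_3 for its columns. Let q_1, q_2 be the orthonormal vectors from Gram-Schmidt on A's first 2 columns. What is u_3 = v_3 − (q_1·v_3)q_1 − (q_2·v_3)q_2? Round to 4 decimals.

u_3 = (-1.2625, -0.3885, 1.3596)

v_1 = (2, 4, 3); ‖v_1‖ = 5.3852, so q_1 = (0.3714, 0.7428, 0.5571).
q_1·v_2 = 0.3714·(-4) + 0.7428·(-1) + 0.5571·(-4) = -4.4567.
u_2 = v_2 + 4.4567·q_1 = (-2.3448, 2.3103, -1.5172).
‖u_2‖ = 3.6246, so q_2 = (-0.6469, 0.6374, -0.4186).
q_1·v_3 = 0.3714·(-3) + 0.7428·(-3) + 0.5571·(-1) = -3.8996; q_2·v_3 = (-0.6469)·(-3) + 0.6374·(-3) + (-0.4186)·(-1) = 0.4471.
u_3 = v_3 + 3.8996·q_1 − 0.4471·q_2 = (-1.2625, -0.3885, 1.3596).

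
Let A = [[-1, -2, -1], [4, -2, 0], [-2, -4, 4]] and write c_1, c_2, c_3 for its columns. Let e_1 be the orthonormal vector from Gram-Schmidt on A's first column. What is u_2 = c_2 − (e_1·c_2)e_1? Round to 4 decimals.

c_1 = (-1, 4, -2); ‖c_1‖ = 4.5826, so e_1 = (-0.2182, 0.8729, -0.4364).
e_1·c_2 = (-0.2182)·(-2) + 0.8729·(-2) + (-0.4364)·(-4) = 0.4364.
u_2 = c_2 − 0.4364·e_1 = (-1.9048, -2.3810, -3.8095).

u_2 = (-1.9048, -2.3810, -3.8095)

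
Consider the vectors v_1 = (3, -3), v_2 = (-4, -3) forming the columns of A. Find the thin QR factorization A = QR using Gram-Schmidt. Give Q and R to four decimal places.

Q = [[0.7071, -0.7071], [-0.7071, -0.7071]], R = [[4.2426, -0.7071], [0.0000, 4.9497]]

v_1 = (3, -3); ‖v_1‖ = 4.2426, so q_1 = (0.7071, -0.7071).
q_1·v_2 = 0.7071·(-4) + (-0.7071)·(-3) = -0.7071.
u_2 = v_2 + 0.7071·q_1 = (-3.5000, -3.5000).
‖u_2‖ = 4.9497, so q_2 = (-0.7071, -0.7071).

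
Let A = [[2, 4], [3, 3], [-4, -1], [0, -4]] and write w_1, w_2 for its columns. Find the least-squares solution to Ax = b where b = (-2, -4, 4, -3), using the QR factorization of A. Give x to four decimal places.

w_1 = (2, 3, -4, 0); ‖w_1‖ = 5.3852, so e_1 = (0.3714, 0.5571, -0.7428, 0.0000).
e_1·w_2 = 0.3714·4 + 0.5571·3 + (-0.7428)·(-1) + 0.0000·(-4) = 3.8996.
u_2 = w_2 − 3.8996·e_1 = (2.5517, 0.8276, 1.8966, -4.0000).
‖u_2‖ = 5.1762, so e_2 = (0.4930, 0.1599, 0.3664, -0.7728).
Qᵀb = (-5.9423, 2.1584).
Back-substitute: x_2 = 2.1584/5.1762 = 0.4170.
x_1 = (-5.9423 − 3.8996·0.4170)/5.3852 = -1.4054.

x = (-1.4054, 0.4170)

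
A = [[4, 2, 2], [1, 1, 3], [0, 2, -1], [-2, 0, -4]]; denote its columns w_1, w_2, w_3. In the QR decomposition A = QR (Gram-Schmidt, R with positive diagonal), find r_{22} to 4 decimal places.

q_1 = w_1/‖w_1‖ = (4, 1, 0, -2)/4.5826 = (0.8729, 0.2182, 0.0000, -0.4364).
r_{12} = q_1·w_2 = 1.9640.
u_2 = w_2 − 1.9640·q_1 = (0.2857, 0.5714, 2.0000, 0.8571).
r_{22} = ‖u_2‖ = 2.2678.

r_{22} = 2.2678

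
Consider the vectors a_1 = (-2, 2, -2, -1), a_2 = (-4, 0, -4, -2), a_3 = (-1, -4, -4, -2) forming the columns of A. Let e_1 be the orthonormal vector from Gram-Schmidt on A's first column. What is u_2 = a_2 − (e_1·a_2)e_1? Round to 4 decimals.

a_1 = (-2, 2, -2, -1); ‖a_1‖ = 3.6056, so e_1 = (-0.5547, 0.5547, -0.5547, -0.2774).
e_1·a_2 = (-0.5547)·(-4) + 0.5547·0 + (-0.5547)·(-4) + (-0.2774)·(-2) = 4.9923.
u_2 = a_2 − 4.9923·e_1 = (-1.2308, -2.7692, -1.2308, -0.6154).

u_2 = (-1.2308, -2.7692, -1.2308, -0.6154)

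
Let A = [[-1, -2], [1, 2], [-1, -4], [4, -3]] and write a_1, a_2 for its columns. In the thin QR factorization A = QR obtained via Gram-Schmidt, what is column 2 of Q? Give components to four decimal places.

q_2 = (-0.3898, 0.3898, -0.7425, -0.3805)

q_1 = a_1/‖a_1‖ = (-1, 1, -1, 4)/4.3589 = (-0.2294, 0.2294, -0.2294, 0.9177).
r_{12} = q_1·a_2 = -0.9177.
u_2 = a_2 + 0.9177·q_1 = (-2.2105, 2.2105, -4.2105, -2.1579).
‖u_2‖ = 5.6708, so q_2 = (-0.3898, 0.3898, -0.7425, -0.3805).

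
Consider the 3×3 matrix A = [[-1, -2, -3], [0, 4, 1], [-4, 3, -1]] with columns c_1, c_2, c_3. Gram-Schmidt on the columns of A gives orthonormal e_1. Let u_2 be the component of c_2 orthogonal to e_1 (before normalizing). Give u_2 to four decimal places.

e_1 = c_1/‖c_1‖ = (-1, 0, -4)/4.1231 = (-0.2425, 0.0000, -0.9701).
r_{12} = e_1·c_2 = -2.4254.
u_2 = c_2 + 2.4254·e_1 = (-2.5882, 4.0000, 0.6471).

u_2 = (-2.5882, 4.0000, 0.6471)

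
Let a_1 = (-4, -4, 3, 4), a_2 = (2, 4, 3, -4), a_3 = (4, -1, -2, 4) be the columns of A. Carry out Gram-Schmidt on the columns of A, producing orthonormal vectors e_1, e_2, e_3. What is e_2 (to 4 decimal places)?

a_1 = (-4, -4, 3, 4); ‖a_1‖ = 7.5498, so e_1 = (-0.5298, -0.5298, 0.3974, 0.5298).
e_1·a_2 = (-0.5298)·2 + (-0.5298)·4 + 0.3974·3 + 0.5298·(-4) = -4.1061.
u_2 = a_2 + 4.1061·e_1 = (-0.1754, 1.8246, 4.6316, -1.8246).
‖u_2‖ = 5.3047, so e_2 = (-0.0331, 0.3439, 0.8731, -0.3439).

e_2 = (-0.0331, 0.3439, 0.8731, -0.3439)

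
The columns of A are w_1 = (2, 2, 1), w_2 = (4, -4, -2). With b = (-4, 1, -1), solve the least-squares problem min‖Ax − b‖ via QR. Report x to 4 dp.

x = (-0.9000, -0.5500)

w_1 = (2, 2, 1); ‖w_1‖ = 3.0000, so e_1 = (0.6667, 0.6667, 0.3333).
e_1·w_2 = 0.6667·4 + 0.6667·(-4) + 0.3333·(-2) = -0.6667.
u_2 = w_2 + 0.6667·e_1 = (4.4444, -3.5556, -1.7778).
‖u_2‖ = 5.9628, so e_2 = (0.7454, -0.5963, -0.2981).
Qᵀb = (-2.3333, -3.2796).
Back-substitute: x_2 = -3.2796/5.9628 = -0.5500.
x_1 = (-2.3333 + 0.6667·(-0.5500))/3.0000 = -0.9000.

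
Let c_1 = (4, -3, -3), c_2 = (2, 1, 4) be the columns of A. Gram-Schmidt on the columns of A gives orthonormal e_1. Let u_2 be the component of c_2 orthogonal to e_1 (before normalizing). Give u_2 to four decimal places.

u_2 = (2.8235, 0.3824, 3.3824)

c_1 = (4, -3, -3); ‖c_1‖ = 5.8310, so e_1 = (0.6860, -0.5145, -0.5145).
e_1·c_2 = 0.6860·2 + (-0.5145)·1 + (-0.5145)·4 = -1.2005.
u_2 = c_2 + 1.2005·e_1 = (2.8235, 0.3824, 3.3824).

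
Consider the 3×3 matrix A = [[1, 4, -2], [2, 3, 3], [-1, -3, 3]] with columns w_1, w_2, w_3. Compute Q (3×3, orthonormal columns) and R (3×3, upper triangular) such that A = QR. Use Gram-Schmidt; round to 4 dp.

Q = [[0.4082, 0.7591, 0.5071], [0.8165, -0.5521, 0.1690], [-0.4082, -0.3450, 0.8452]], R = [[2.4495, 5.3072, 0.4082], [0.0000, 2.4152, -4.2094], [0.0000, 0.0000, 2.0284]]

e_1 = w_1/‖w_1‖ = (1, 2, -1)/2.4495 = (0.4082, 0.8165, -0.4082).
r_{12} = e_1·w_2 = 5.3072.
u_2 = w_2 − 5.3072·e_1 = (1.8333, -1.3333, -0.8333).
‖u_2‖ = 2.4152, so e_2 = (0.7591, -0.5521, -0.3450).
r_{13} = e_1·w_3 = 0.4082; r_{23} = e_2·w_3 = -4.2094.
u_3 = w_3 − 0.4082·e_1 + 4.2094·e_2 = (1.0286, 0.3429, 1.7143).
‖u_3‖ = 2.0284, so e_3 = (0.5071, 0.1690, 0.8452).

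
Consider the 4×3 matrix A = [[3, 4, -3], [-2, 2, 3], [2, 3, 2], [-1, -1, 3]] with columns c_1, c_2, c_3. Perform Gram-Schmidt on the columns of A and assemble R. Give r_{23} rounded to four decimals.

r_{23} = 2.0717

c_1 = (3, -2, 2, -1); ‖c_1‖ = 4.2426, so q_1 = (0.7071, -0.4714, 0.4714, -0.2357).
q_1·c_2 = 0.7071·4 + (-0.4714)·2 + 0.4714·3 + (-0.2357)·(-1) = 3.5355.
u_2 = c_2 − 3.5355·q_1 = (1.5000, 3.6667, 1.3333, -0.1667).
‖u_2‖ = 4.1833, so q_2 = (0.3586, 0.8765, 0.3187, -0.0398).
r_{23} = q_2·c_3 = 2.0717.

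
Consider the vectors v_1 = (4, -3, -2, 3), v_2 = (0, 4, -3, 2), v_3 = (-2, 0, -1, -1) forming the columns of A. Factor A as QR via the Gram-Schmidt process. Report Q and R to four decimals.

e_1 = v_1/‖v_1‖ = (4, -3, -2, 3)/6.1644 = (0.6489, -0.4867, -0.3244, 0.4867).
r_{12} = e_1·v_2 = 0.0000.
u_2 = v_2 + 0.0000·e_1 = (0.0000, 4.0000, -3.0000, 2.0000).
‖u_2‖ = 5.3852, so e_2 = (0.0000, 0.7428, -0.5571, 0.3714).
r_{13} = e_1·v_3 = -1.4600; r_{23} = e_2·v_3 = 0.1857.
u_3 = v_3 + 1.4600·e_1 − 0.1857·e_2 = (-1.0526, -0.8485, -1.3702, -0.3584).
‖u_3‖ = 1.9580, so e_3 = (-0.5376, -0.4333, -0.6998, -0.1831).

Q = [[0.6489, 0.0000, -0.5376], [-0.4867, 0.7428, -0.4333], [-0.3244, -0.5571, -0.6998], [0.4867, 0.3714, -0.1831]], R = [[6.1644, 0.0000, -1.4600], [0.0000, 5.3852, 0.1857], [0.0000, 0.0000, 1.9580]]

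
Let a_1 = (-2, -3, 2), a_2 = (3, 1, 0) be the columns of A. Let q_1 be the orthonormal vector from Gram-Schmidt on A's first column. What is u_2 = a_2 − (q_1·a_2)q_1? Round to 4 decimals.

u_2 = (1.9412, -0.5882, 1.0588)

q_1 = a_1/‖a_1‖ = (-2, -3, 2)/4.1231 = (-0.4851, -0.7276, 0.4851).
r_{12} = q_1·a_2 = -2.1828.
u_2 = a_2 + 2.1828·q_1 = (1.9412, -0.5882, 1.0588).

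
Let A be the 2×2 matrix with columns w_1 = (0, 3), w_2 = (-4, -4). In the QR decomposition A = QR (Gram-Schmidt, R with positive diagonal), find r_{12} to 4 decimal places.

r_{12} = -4.0000

w_1 = (0, 3); ‖w_1‖ = 3.0000, so q_1 = (0.0000, 1.0000).
r_{12} = q_1·w_2 = -4.0000.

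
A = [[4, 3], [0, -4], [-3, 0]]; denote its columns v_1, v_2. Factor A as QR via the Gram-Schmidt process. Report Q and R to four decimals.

Q = [[0.8000, 0.2462], [0.0000, -0.9119], [-0.6000, 0.3283]], R = [[5.0000, 2.4000], [0.0000, 4.3863]]

v_1 = (4, 0, -3); ‖v_1‖ = 5.0000, so e_1 = (0.8000, 0.0000, -0.6000).
e_1·v_2 = 0.8000·3 + 0.0000·(-4) + (-0.6000)·0 = 2.4000.
u_2 = v_2 − 2.4000·e_1 = (1.0800, -4.0000, 1.4400).
‖u_2‖ = 4.3863, so e_2 = (0.2462, -0.9119, 0.3283).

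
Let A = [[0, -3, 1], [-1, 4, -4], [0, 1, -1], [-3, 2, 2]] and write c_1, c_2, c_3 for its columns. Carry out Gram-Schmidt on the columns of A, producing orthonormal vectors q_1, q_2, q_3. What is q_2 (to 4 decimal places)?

q_2 = (-0.6708, 0.6708, 0.2236, -0.2236)

c_1 = (0, -1, 0, -3); ‖c_1‖ = 3.1623, so q_1 = (0.0000, -0.3162, 0.0000, -0.9487).
q_1·c_2 = 0.0000·(-3) + (-0.3162)·4 + 0.0000·1 + (-0.9487)·2 = -3.1623.
u_2 = c_2 + 3.1623·q_1 = (-3.0000, 3.0000, 1.0000, -1.0000).
‖u_2‖ = 4.4721, so q_2 = (-0.6708, 0.6708, 0.2236, -0.2236).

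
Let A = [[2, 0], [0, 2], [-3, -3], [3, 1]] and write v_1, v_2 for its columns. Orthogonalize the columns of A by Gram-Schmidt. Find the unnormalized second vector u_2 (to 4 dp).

u_2 = (-1.0909, 2.0000, -1.3636, -0.6364)

e_1 = v_1/‖v_1‖ = (2, 0, -3, 3)/4.6904 = (0.4264, 0.0000, -0.6396, 0.6396).
r_{12} = e_1·v_2 = 2.5584.
u_2 = v_2 − 2.5584·e_1 = (-1.0909, 2.0000, -1.3636, -0.6364).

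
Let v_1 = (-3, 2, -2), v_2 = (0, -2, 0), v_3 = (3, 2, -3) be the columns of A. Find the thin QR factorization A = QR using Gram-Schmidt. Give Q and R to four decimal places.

v_1 = (-3, 2, -2); ‖v_1‖ = 4.1231, so e_1 = (-0.7276, 0.4851, -0.4851).
e_1·v_2 = (-0.7276)·0 + 0.4851·(-2) + (-0.4851)·0 = -0.9701.
u_2 = v_2 + 0.9701·e_1 = (-0.7059, -1.5294, -0.4706).
‖u_2‖ = 1.7489, so e_2 = (-0.4036, -0.8745, -0.2691).
e_1·v_3 = (-0.7276)·3 + 0.4851·2 + (-0.4851)·(-3) = 0.2425; e_2·v_3 = (-0.4036)·3 + (-0.8745)·2 + (-0.2691)·(-3) = -2.1526.
u_3 = v_3 − 0.2425·e_1 + 2.1526·e_2 = (2.3077, 0.0000, -3.4615).
‖u_3‖ = 4.1603, so e_3 = (0.5547, 0.0000, -0.8321).

Q = [[-0.7276, -0.4036, 0.5547], [0.4851, -0.8745, 0.0000], [-0.4851, -0.2691, -0.8321]], R = [[4.1231, -0.9701, 0.2425], [0.0000, 1.7489, -2.1526], [0.0000, 0.0000, 4.1603]]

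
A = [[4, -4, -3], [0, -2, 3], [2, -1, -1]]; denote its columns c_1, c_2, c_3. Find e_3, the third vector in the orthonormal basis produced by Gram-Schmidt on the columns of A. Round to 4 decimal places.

e_3 = (-0.4082, 0.4082, 0.8165)

c_1 = (4, 0, 2); ‖c_1‖ = 4.4721, so e_1 = (0.8944, 0.0000, 0.4472).
e_1·c_2 = 0.8944·(-4) + 0.0000·(-2) + 0.4472·(-1) = -4.0249.
u_2 = c_2 + 4.0249·e_1 = (-0.4000, -2.0000, 0.8000).
‖u_2‖ = 2.1909, so e_2 = (-0.1826, -0.9129, 0.3651).
e_1·c_3 = 0.8944·(-3) + 0.0000·3 + 0.4472·(-1) = -3.1305; e_2·c_3 = (-0.1826)·(-3) + (-0.9129)·3 + 0.3651·(-1) = -2.5560.
u_3 = c_3 + 3.1305·e_1 + 2.5560·e_2 = (-0.6667, 0.6667, 1.3333).
‖u_3‖ = 1.6330, so e_3 = (-0.4082, 0.4082, 0.8165).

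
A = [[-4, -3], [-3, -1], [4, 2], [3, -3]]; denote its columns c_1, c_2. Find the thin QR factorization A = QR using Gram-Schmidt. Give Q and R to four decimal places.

e_1 = c_1/‖c_1‖ = (-4, -3, 4, 3)/7.0711 = (-0.5657, -0.4243, 0.5657, 0.4243).
r_{12} = e_1·c_2 = 1.9799.
u_2 = c_2 − 1.9799·e_1 = (-1.8800, -0.1600, 0.8800, -3.8400).
‖u_2‖ = 4.3681, so e_2 = (-0.4304, -0.0366, 0.2015, -0.8791).

Q = [[-0.5657, -0.4304], [-0.4243, -0.0366], [0.5657, 0.2015], [0.4243, -0.8791]], R = [[7.0711, 1.9799], [0.0000, 4.3681]]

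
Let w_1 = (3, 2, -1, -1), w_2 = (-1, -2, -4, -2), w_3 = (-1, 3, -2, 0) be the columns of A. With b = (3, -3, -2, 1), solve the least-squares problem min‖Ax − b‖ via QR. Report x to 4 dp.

x = (0.5958, 0.4906, -0.8893)

q_1 = w_1/‖w_1‖ = (3, 2, -1, -1)/3.8730 = (0.7746, 0.5164, -0.2582, -0.2582).
r_{12} = q_1·w_2 = -0.2582.
u_2 = w_2 + 0.2582·q_1 = (-0.8000, -1.8667, -4.0667, -2.0667).
‖u_2‖ = 4.9933, so q_2 = (-0.1602, -0.3738, -0.8144, -0.4139).
r_{13} = q_1·w_3 = 1.2910; r_{23} = q_2·w_3 = 0.6676.
u_3 = w_3 − 1.2910·q_1 − 0.6676·q_2 = (-1.8930, 2.5829, -1.1230, 0.6096).
‖u_3‖ = 3.4479, so q_3 = (-0.5491, 0.7491, -0.3257, 0.1768).
Qᵀb = (1.0328, 1.8558, -3.0663).
Back-substitute: x_3 = -3.0663/3.4479 = -0.8893.
x_2 = (1.8558 − 0.6676·(-0.8893))/4.9933 = 0.4906.
x_1 = (1.0328 + 0.2582·0.4906 − 1.2910·(-0.8893))/3.8730 = 0.5958.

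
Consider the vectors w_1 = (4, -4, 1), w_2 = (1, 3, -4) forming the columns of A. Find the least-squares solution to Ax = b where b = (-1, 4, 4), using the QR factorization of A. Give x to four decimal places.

x = (-0.6667, -0.5000)

w_1 = (4, -4, 1); ‖w_1‖ = 5.7446, so q_1 = (0.6963, -0.6963, 0.1741).
q_1·w_2 = 0.6963·1 + (-0.6963)·3 + 0.1741·(-4) = -2.0889.
u_2 = w_2 + 2.0889·q_1 = (2.4545, 1.5455, -3.6364).
‖u_2‖ = 4.6515, so q_2 = (0.5277, 0.3322, -0.7818).
Qᵀb = (-2.7852, -2.3257).
Back-substitute: x_2 = -2.3257/4.6515 = -0.5000.
x_1 = (-2.7852 + 2.0889·(-0.5000))/5.7446 = -0.6667.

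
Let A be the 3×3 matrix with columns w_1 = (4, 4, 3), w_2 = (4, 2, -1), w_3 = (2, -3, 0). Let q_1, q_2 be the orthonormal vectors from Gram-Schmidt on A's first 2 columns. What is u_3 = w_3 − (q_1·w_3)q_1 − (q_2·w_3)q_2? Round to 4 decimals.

w_1 = (4, 4, 3); ‖w_1‖ = 6.4031, so q_1 = (0.6247, 0.6247, 0.4685).
q_1·w_2 = 0.6247·4 + 0.6247·2 + 0.4685·(-1) = 3.2796.
u_2 = w_2 − 3.2796·q_1 = (1.9512, -0.0488, -2.5366).
‖u_2‖ = 3.2006, so q_2 = (0.6096, -0.0152, -0.7925).
q_1·w_3 = 0.6247·2 + 0.6247·(-3) + 0.4685·0 = -0.6247; q_2·w_3 = 0.6096·2 + (-0.0152)·(-3) + (-0.7925)·0 = 1.2650.
u_3 = w_3 + 0.6247·q_1 − 1.2650·q_2 = (1.6190, -2.5905, 1.2952).

u_3 = (1.6190, -2.5905, 1.2952)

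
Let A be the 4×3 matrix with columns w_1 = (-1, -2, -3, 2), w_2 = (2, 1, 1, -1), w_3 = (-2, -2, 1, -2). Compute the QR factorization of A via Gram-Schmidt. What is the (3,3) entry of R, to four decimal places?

r_{33} = 2.8363

e_1 = w_1/‖w_1‖ = (-1, -2, -3, 2)/4.2426 = (-0.2357, -0.4714, -0.7071, 0.4714).
r_{12} = e_1·w_2 = -2.1213.
u_2 = w_2 + 2.1213·e_1 = (1.5000, 0.0000, -0.5000, 0.0000).
‖u_2‖ = 1.5811, so e_2 = (0.9487, 0.0000, -0.3162, 0.0000).
r_{13} = e_1·w_3 = -0.2357; r_{23} = e_2·w_3 = -2.2136.
u_3 = w_3 + 0.2357·e_1 + 2.2136·e_2 = (0.0444, -2.1111, 0.1333, -1.8889).
r_{33} = ‖u_3‖ = 2.8363.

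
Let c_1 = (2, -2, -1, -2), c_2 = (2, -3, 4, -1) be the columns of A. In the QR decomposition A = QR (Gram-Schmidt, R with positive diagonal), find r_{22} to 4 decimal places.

r_{22} = 5.0077

c_1 = (2, -2, -1, -2); ‖c_1‖ = 3.6056, so q_1 = (0.5547, -0.5547, -0.2774, -0.5547).
q_1·c_2 = 0.5547·2 + (-0.5547)·(-3) + (-0.2774)·4 + (-0.5547)·(-1) = 2.2188.
u_2 = c_2 − 2.2188·q_1 = (0.7692, -1.7692, 4.6154, 0.2308).
r_{22} = ‖u_2‖ = 5.0077.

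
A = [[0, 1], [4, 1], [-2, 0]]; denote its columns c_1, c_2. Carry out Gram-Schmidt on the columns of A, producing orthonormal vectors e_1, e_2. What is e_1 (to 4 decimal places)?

c_1 = (0, 4, -2); ‖c_1‖ = 4.4721, so e_1 = (0.0000, 0.8944, -0.4472).

e_1 = (0.0000, 0.8944, -0.4472)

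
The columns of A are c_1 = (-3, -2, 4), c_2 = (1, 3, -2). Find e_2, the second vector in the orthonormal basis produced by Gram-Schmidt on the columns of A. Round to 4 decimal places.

c_1 = (-3, -2, 4); ‖c_1‖ = 5.3852, so e_1 = (-0.5571, -0.3714, 0.7428).
e_1·c_2 = (-0.5571)·1 + (-0.3714)·3 + 0.7428·(-2) = -3.1568.
u_2 = c_2 + 3.1568·e_1 = (-0.7586, 1.8276, 0.3448).
‖u_2‖ = 2.0086, so e_2 = (-0.3777, 0.9099, 0.1717).

e_2 = (-0.3777, 0.9099, 0.1717)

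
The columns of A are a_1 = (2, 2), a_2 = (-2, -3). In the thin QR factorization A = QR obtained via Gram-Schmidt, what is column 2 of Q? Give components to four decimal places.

q_2 = (0.7071, -0.7071)

a_1 = (2, 2); ‖a_1‖ = 2.8284, so q_1 = (0.7071, 0.7071).
q_1·a_2 = 0.7071·(-2) + 0.7071·(-3) = -3.5355.
u_2 = a_2 + 3.5355·q_1 = (0.5000, -0.5000).
‖u_2‖ = 0.7071, so q_2 = (0.7071, -0.7071).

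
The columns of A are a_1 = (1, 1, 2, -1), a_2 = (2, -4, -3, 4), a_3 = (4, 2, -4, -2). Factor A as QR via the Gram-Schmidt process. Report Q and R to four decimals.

a_1 = (1, 1, 2, -1); ‖a_1‖ = 2.6458, so q_1 = (0.3780, 0.3780, 0.7559, -0.3780).
q_1·a_2 = 0.3780·2 + 0.3780·(-4) + 0.7559·(-3) + (-0.3780)·4 = -4.5356.
u_2 = a_2 + 4.5356·q_1 = (3.7143, -2.2857, 0.4286, 2.2857).
‖u_2‖ = 4.9425, so q_2 = (0.7515, -0.4625, 0.0867, 0.4625).
q_1·a_3 = 0.3780·4 + 0.3780·2 + 0.7559·(-4) + (-0.3780)·(-2) = 0.0000; q_2·a_3 = 0.7515·4 + (-0.4625)·2 + 0.0867·(-4) + 0.4625·(-2) = 0.8093.
u_3 = a_3 + 0.0000·q_1 − 0.8093·q_2 = (3.3918, 2.3743, -4.0702, -2.3743).
‖u_3‖ = 6.2726, so q_3 = (0.5407, 0.3785, -0.6489, -0.3785).

Q = [[0.3780, 0.7515, 0.5407], [0.3780, -0.4625, 0.3785], [0.7559, 0.0867, -0.6489], [-0.3780, 0.4625, -0.3785]], R = [[2.6458, -4.5356, 0.0000], [0.0000, 4.9425, 0.8093], [0.0000, 0.0000, 6.2726]]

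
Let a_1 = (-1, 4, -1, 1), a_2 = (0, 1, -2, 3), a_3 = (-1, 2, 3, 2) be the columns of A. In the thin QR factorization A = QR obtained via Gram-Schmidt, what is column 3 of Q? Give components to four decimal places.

e_1 = a_1/‖a_1‖ = (-1, 4, -1, 1)/4.3589 = (-0.2294, 0.9177, -0.2294, 0.2294).
r_{12} = e_1·a_2 = 2.0647.
u_2 = a_2 − 2.0647·e_1 = (0.4737, -0.8947, -1.5263, 2.5263).
‖u_2‖ = 3.1204, so e_2 = (0.1518, -0.2867, -0.4891, 0.8096).
r_{13} = e_1·a_3 = 1.8353; r_{23} = e_2·a_3 = -0.5735.
u_3 = a_3 − 1.8353·e_1 + 0.5735·e_2 = (-0.4919, 0.1514, 3.1405, 2.0432).
‖u_3‖ = 3.7819, so e_3 = (-0.1301, 0.0400, 0.8304, 0.5403).

e_3 = (-0.1301, 0.0400, 0.8304, 0.5403)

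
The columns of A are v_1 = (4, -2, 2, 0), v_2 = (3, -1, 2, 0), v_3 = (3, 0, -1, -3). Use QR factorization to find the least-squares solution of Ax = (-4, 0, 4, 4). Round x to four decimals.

x = (-1.4884, 2.4186, -1.5814)

v_1 = (4, -2, 2, 0); ‖v_1‖ = 4.8990, so e_1 = (0.8165, -0.4082, 0.4082, 0.0000).
e_1·v_2 = 0.8165·3 + (-0.4082)·(-1) + 0.4082·2 + 0.0000·0 = 3.6742.
u_2 = v_2 − 3.6742·e_1 = (0.0000, 0.5000, 0.5000, 0.0000).
‖u_2‖ = 0.7071, so e_2 = (0.0000, 0.7071, 0.7071, 0.0000).
e_1·v_3 = 0.8165·3 + (-0.4082)·0 + 0.4082·(-1) + 0.0000·(-3) = 2.0412; e_2·v_3 = (0.0000)·3 + 0.7071·0 + 0.7071·(-1) + 0.0000·(-3) = -0.7071.
u_3 = v_3 − 2.0412·e_1 + 0.7071·e_2 = (1.3333, 1.3333, -1.3333, -3.0000).
‖u_3‖ = 3.7859, so e_3 = (0.3522, 0.3522, -0.3522, -0.7924).
Qᵀb = (-1.6330, 2.8284, -5.9871).
Back-substitute: x_3 = -5.9871/3.7859 = -1.5814.
x_2 = (2.8284 + 0.7071·(-1.5814))/0.7071 = 2.4186.
x_1 = (-1.6330 − 3.6742·2.4186 − 2.0412·(-1.5814))/4.8990 = -1.4884.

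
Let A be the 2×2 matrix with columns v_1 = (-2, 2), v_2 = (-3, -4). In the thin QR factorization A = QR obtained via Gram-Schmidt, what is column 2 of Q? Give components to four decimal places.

q_2 = (-0.7071, -0.7071)

v_1 = (-2, 2); ‖v_1‖ = 2.8284, so q_1 = (-0.7071, 0.7071).
q_1·v_2 = (-0.7071)·(-3) + 0.7071·(-4) = -0.7071.
u_2 = v_2 + 0.7071·q_1 = (-3.5000, -3.5000).
‖u_2‖ = 4.9497, so q_2 = (-0.7071, -0.7071).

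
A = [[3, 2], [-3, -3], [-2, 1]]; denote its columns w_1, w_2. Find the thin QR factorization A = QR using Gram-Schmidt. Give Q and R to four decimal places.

w_1 = (3, -3, -2); ‖w_1‖ = 4.6904, so q_1 = (0.6396, -0.6396, -0.4264).
q_1·w_2 = 0.6396·2 + (-0.6396)·(-3) + (-0.4264)·1 = 2.7716.
u_2 = w_2 − 2.7716·q_1 = (0.2273, -1.2273, 2.1818).
‖u_2‖ = 2.5136, so q_2 = (0.0904, -0.4883, 0.8680).

Q = [[0.6396, 0.0904], [-0.6396, -0.4883], [-0.4264, 0.8680]], R = [[4.6904, 2.7716], [0.0000, 2.5136]]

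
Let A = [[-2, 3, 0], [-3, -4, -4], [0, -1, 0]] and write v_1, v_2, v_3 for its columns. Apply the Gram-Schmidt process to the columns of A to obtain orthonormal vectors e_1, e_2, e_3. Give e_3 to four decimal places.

v_1 = (-2, -3, 0); ‖v_1‖ = 3.6056, so e_1 = (-0.5547, -0.8321, 0.0000).
e_1·v_2 = (-0.5547)·3 + (-0.8321)·(-4) + 0.0000·(-1) = 1.6641.
u_2 = v_2 − 1.6641·e_1 = (3.9231, -2.6154, -1.0000).
‖u_2‖ = 4.8198, so e_2 = (0.8139, -0.5426, -0.2075).
e_1·v_3 = (-0.5547)·0 + (-0.8321)·(-4) + 0.0000·0 = 3.3282; e_2·v_3 = 0.8139·0 + (-0.5426)·(-4) + (-0.2075)·0 = 2.1705.
u_3 = v_3 − 3.3282·e_1 − 2.1705·e_2 = (0.0795, -0.0530, 0.4503).
‖u_3‖ = 0.4603, so e_3 = (0.1726, -0.1151, 0.9782).

e_3 = (0.1726, -0.1151, 0.9782)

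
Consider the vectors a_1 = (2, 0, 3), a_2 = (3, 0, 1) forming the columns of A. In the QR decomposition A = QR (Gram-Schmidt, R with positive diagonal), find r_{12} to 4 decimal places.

r_{12} = 2.4962

e_1 = a_1/‖a_1‖ = (2, 0, 3)/3.6056 = (0.5547, 0.0000, 0.8321).
r_{12} = e_1·a_2 = 2.4962.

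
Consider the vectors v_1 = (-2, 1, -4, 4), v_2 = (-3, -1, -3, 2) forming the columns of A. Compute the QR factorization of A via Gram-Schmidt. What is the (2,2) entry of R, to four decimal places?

r_{22} = 2.4715

q_1 = v_1/‖v_1‖ = (-2, 1, -4, 4)/6.0828 = (-0.3288, 0.1644, -0.6576, 0.6576).
r_{12} = q_1·v_2 = 4.1100.
u_2 = v_2 − 4.1100·q_1 = (-1.6486, -1.6757, -0.2973, -0.7027).
r_{22} = ‖u_2‖ = 2.4715.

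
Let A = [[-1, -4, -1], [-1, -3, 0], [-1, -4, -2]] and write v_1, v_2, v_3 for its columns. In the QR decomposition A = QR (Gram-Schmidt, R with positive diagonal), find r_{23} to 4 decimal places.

v_1 = (-1, -1, -1); ‖v_1‖ = 1.7321, so q_1 = (-0.5774, -0.5774, -0.5774).
q_1·v_2 = (-0.5774)·(-4) + (-0.5774)·(-3) + (-0.5774)·(-4) = 6.3509.
u_2 = v_2 − 6.3509·q_1 = (-0.3333, 0.6667, -0.3333).
‖u_2‖ = 0.8165, so q_2 = (-0.4082, 0.8165, -0.4082).
r_{23} = q_2·v_3 = 1.2247.

r_{23} = 1.2247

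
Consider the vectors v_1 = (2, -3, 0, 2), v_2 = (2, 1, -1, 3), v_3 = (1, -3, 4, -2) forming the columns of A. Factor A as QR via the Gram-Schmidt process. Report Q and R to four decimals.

e_1 = v_1/‖v_1‖ = (2, -3, 0, 2)/4.1231 = (0.4851, -0.7276, 0.0000, 0.4851).
r_{12} = e_1·v_2 = 1.6977.
u_2 = v_2 − 1.6977·e_1 = (1.1765, 2.2353, -1.0000, 2.1765).
‖u_2‖ = 3.4810, so e_2 = (0.3380, 0.6421, -0.2873, 0.6252).
r_{13} = e_1·v_3 = 1.6977; r_{23} = e_2·v_3 = -3.9880.
u_3 = v_3 − 1.6977·e_1 + 3.9880·e_2 = (1.5243, 0.7961, 2.8544, -0.3301).
‖u_3‖ = 3.3487, so e_3 = (0.4552, 0.2377, 0.8524, -0.0986).

Q = [[0.4851, 0.3380, 0.4552], [-0.7276, 0.6421, 0.2377], [0.0000, -0.2873, 0.8524], [0.4851, 0.6252, -0.0986]], R = [[4.1231, 1.6977, 1.6977], [0.0000, 3.4810, -3.9880], [0.0000, 0.0000, 3.3487]]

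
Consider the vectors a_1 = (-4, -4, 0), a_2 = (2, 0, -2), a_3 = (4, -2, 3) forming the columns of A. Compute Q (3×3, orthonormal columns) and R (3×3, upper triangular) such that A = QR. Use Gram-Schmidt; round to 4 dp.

Q = [[-0.7071, 0.4082, 0.5774], [-0.7071, -0.4082, -0.5774], [0.0000, -0.8165, 0.5774]], R = [[5.6569, -1.4142, -1.4142], [0.0000, 2.4495, 0.0000], [0.0000, 0.0000, 5.1962]]

e_1 = a_1/‖a_1‖ = (-4, -4, 0)/5.6569 = (-0.7071, -0.7071, 0.0000).
r_{12} = e_1·a_2 = -1.4142.
u_2 = a_2 + 1.4142·e_1 = (1.0000, -1.0000, -2.0000).
‖u_2‖ = 2.4495, so e_2 = (0.4082, -0.4082, -0.8165).
r_{13} = e_1·a_3 = -1.4142; r_{23} = e_2·a_3 = 0.0000.
u_3 = a_3 + 1.4142·e_1 + 0.0000·e_2 = (3.0000, -3.0000, 3.0000).
‖u_3‖ = 5.1962, so e_3 = (0.5774, -0.5774, 0.5774).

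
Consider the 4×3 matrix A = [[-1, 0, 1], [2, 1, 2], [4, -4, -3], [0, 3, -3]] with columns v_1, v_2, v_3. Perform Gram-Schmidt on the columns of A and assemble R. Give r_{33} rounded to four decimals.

r_{33} = 4.3684

v_1 = (-1, 2, 4, 0); ‖v_1‖ = 4.5826, so e_1 = (-0.2182, 0.4364, 0.8729, 0.0000).
e_1·v_2 = (-0.2182)·0 + 0.4364·1 + 0.8729·(-4) + 0.0000·3 = -3.0551.
u_2 = v_2 + 3.0551·e_1 = (-0.6667, 2.3333, -1.3333, 3.0000).
‖u_2‖ = 4.0825, so e_2 = (-0.1633, 0.5715, -0.3266, 0.7348).
e_1·v_3 = (-0.2182)·1 + 0.4364·2 + 0.8729·(-3) + 0.0000·(-3) = -1.9640; e_2·v_3 = (-0.1633)·1 + 0.5715·2 + (-0.3266)·(-3) + 0.7348·(-3) = -0.2449.
u_3 = v_3 + 1.9640·e_1 + 0.2449·e_2 = (0.5314, 2.9971, -1.3657, -2.8200).
r_{33} = ‖u_3‖ = 4.3684.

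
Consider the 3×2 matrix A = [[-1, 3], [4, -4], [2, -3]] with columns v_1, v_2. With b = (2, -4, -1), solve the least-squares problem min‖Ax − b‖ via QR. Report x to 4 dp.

e_1 = v_1/‖v_1‖ = (-1, 4, 2)/4.5826 = (-0.2182, 0.8729, 0.4364).
r_{12} = e_1·v_2 = -5.4554.
u_2 = v_2 + 5.4554·e_1 = (1.8095, 0.7619, -0.6190).
‖u_2‖ = 2.0587, so e_2 = (0.8790, 0.3701, -0.3007).
Qᵀb = (-4.3644, 0.5783).
Back-substitute: x_2 = 0.5783/2.0587 = 0.2809.
x_1 = (-4.3644 + 5.4554·0.2809)/4.5826 = -0.6180.

x = (-0.6180, 0.2809)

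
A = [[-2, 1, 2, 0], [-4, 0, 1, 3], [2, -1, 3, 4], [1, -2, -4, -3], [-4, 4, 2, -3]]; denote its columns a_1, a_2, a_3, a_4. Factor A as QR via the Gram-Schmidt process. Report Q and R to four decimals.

a_1 = (-2, -4, 2, 1, -4); ‖a_1‖ = 6.4031, so q_1 = (-0.3123, -0.6247, 0.3123, 0.1562, -0.6247).
q_1·a_2 = (-0.3123)·1 + (-0.6247)·0 + 0.3123·(-1) + 0.1562·(-2) + (-0.6247)·4 = -3.4358.
u_2 = a_2 + 3.4358·q_1 = (-0.0732, -2.1463, 0.0732, -1.4634, 1.8537).
‖u_2‖ = 3.1930, so q_2 = (-0.0229, -0.6722, 0.0229, -0.4583, 0.5805).
q_1·a_3 = (-0.3123)·2 + (-0.6247)·1 + 0.3123·3 + 0.1562·(-4) + (-0.6247)·2 = -2.1864; q_2·a_3 = (-0.0229)·2 + (-0.6722)·1 + 0.0229·3 + (-0.4583)·(-4) + 0.5805·2 = 2.3451.
u_3 = a_3 + 2.1864·q_1 − 2.3451·q_2 = (1.3708, 1.2105, 3.6292, -2.5837, -0.7273).
‖u_3‖ = 4.8703, so q_3 = (0.2815, 0.2486, 0.7452, -0.5305, -0.1493).
q_1·a_4 = (-0.3123)·0 + (-0.6247)·3 + 0.3123·4 + 0.1562·(-3) + (-0.6247)·(-3) = 0.7809; q_2·a_4 = (-0.0229)·0 + (-0.6722)·3 + 0.0229·4 + (-0.4583)·(-3) + 0.5805·(-3) = -2.2916; q_3·a_4 = 0.2815·0 + 0.2486·3 + 0.7452·4 + (-0.5305)·(-3) + (-0.1493)·(-3) = 5.7658.
u_4 = a_4 − 0.7809·q_1 + 2.2916·q_2 − 5.7658·q_3 = (-1.4315, 0.5143, -0.4878, -1.1135, -0.3208).
‖u_4‖ = 1.9734, so q_4 = (-0.7254, 0.2606, -0.2472, -0.5642, -0.1626).

Q = [[-0.3123, -0.0229, 0.2815, -0.7254], [-0.6247, -0.6722, 0.2486, 0.2606], [0.3123, 0.0229, 0.7452, -0.2472], [0.1562, -0.4583, -0.5305, -0.5642], [-0.6247, 0.5805, -0.1493, -0.1626]], R = [[6.4031, -3.4358, -2.1864, 0.7809], [0.0000, 3.1930, 2.3451, -2.2916], [0.0000, 0.0000, 4.8703, 5.7658], [0.0000, 0.0000, 0.0000, 1.9734]]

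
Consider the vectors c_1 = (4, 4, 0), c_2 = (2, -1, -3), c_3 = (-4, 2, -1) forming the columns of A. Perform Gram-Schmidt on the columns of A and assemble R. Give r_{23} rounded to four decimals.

r_{23} = -1.6330

q_1 = c_1/‖c_1‖ = (4, 4, 0)/5.6569 = (0.7071, 0.7071, 0.0000).
r_{12} = q_1·c_2 = 0.7071.
u_2 = c_2 − 0.7071·q_1 = (1.5000, -1.5000, -3.0000).
‖u_2‖ = 3.6742, so q_2 = (0.4082, -0.4082, -0.8165).
r_{23} = q_2·c_3 = -1.6330.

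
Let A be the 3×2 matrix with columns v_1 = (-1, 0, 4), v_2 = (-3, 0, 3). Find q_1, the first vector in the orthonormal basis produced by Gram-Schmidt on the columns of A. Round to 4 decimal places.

q_1 = (-0.2425, 0.0000, 0.9701)

v_1 = (-1, 0, 4); ‖v_1‖ = 4.1231, so q_1 = (-0.2425, 0.0000, 0.9701).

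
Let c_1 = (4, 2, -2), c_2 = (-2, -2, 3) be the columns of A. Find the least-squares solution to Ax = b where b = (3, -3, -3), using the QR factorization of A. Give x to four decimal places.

x = (0.5000, 0.0000)

c_1 = (4, 2, -2); ‖c_1‖ = 4.8990, so e_1 = (0.8165, 0.4082, -0.4082).
e_1·c_2 = 0.8165·(-2) + 0.4082·(-2) + (-0.4082)·3 = -3.6742.
u_2 = c_2 + 3.6742·e_1 = (1.0000, -0.5000, 1.5000).
‖u_2‖ = 1.8708, so e_2 = (0.5345, -0.2673, 0.8018).
Qᵀb = (2.4495, 0.0000).
Back-substitute: x_2 = 0.0000/1.8708 = 0.0000.
x_1 = (2.4495 + 3.6742·0.0000)/4.8990 = 0.5000.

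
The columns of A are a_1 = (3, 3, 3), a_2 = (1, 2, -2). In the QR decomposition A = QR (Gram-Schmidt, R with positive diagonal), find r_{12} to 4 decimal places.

r_{12} = 0.5774

e_1 = a_1/‖a_1‖ = (3, 3, 3)/5.1962 = (0.5774, 0.5774, 0.5774).
r_{12} = e_1·a_2 = 0.5774.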